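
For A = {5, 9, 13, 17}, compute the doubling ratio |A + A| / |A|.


|A| = 4.
Compute A + A by enumerating all 16 pairs.
A + A = {10, 14, 18, 22, 26, 30, 34}, so |A + A| = 7.
K = |A + A| / |A| = 7/4 (already in lowest terms) ≈ 1.7500.
Reference: AP of size 4 gives K = 7/4 ≈ 1.7500; a fully generic set of size 4 gives K ≈ 2.5000.

|A| = 4, |A + A| = 7, K = 7/4.


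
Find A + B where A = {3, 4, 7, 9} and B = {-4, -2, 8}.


A + B = {a + b : a ∈ A, b ∈ B}.
Enumerate all |A|·|B| = 4·3 = 12 pairs (a, b) and collect distinct sums.
a = 3: 3+-4=-1, 3+-2=1, 3+8=11
a = 4: 4+-4=0, 4+-2=2, 4+8=12
a = 7: 7+-4=3, 7+-2=5, 7+8=15
a = 9: 9+-4=5, 9+-2=7, 9+8=17
Collecting distinct sums: A + B = {-1, 0, 1, 2, 3, 5, 7, 11, 12, 15, 17}
|A + B| = 11

A + B = {-1, 0, 1, 2, 3, 5, 7, 11, 12, 15, 17}


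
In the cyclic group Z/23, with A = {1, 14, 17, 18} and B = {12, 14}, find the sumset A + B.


Work in Z/23Z: reduce every sum a + b modulo 23.
Enumerate all 8 pairs:
a = 1: 1+12=13, 1+14=15
a = 14: 14+12=3, 14+14=5
a = 17: 17+12=6, 17+14=8
a = 18: 18+12=7, 18+14=9
Distinct residues collected: {3, 5, 6, 7, 8, 9, 13, 15}
|A + B| = 8 (out of 23 total residues).

A + B = {3, 5, 6, 7, 8, 9, 13, 15}


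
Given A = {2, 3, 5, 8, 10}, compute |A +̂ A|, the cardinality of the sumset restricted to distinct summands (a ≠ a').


Restricted sumset: A +̂ A = {a + a' : a ∈ A, a' ∈ A, a ≠ a'}.
Equivalently, take A + A and drop any sum 2a that is achievable ONLY as a + a for a ∈ A (i.e. sums representable only with equal summands).
Enumerate pairs (a, a') with a < a' (symmetric, so each unordered pair gives one sum; this covers all a ≠ a'):
  2 + 3 = 5
  2 + 5 = 7
  2 + 8 = 10
  2 + 10 = 12
  3 + 5 = 8
  3 + 8 = 11
  3 + 10 = 13
  5 + 8 = 13
  5 + 10 = 15
  8 + 10 = 18
Collected distinct sums: {5, 7, 8, 10, 11, 12, 13, 15, 18}
|A +̂ A| = 9
(Reference bound: |A +̂ A| ≥ 2|A| - 3 for |A| ≥ 2, with |A| = 5 giving ≥ 7.)

|A +̂ A| = 9


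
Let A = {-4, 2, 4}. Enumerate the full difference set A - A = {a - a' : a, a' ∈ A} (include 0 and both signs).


A - A = {a - a' : a, a' ∈ A}.
Compute a - a' for each ordered pair (a, a'):
a = -4: -4--4=0, -4-2=-6, -4-4=-8
a = 2: 2--4=6, 2-2=0, 2-4=-2
a = 4: 4--4=8, 4-2=2, 4-4=0
Collecting distinct values (and noting 0 appears from a-a):
A - A = {-8, -6, -2, 0, 2, 6, 8}
|A - A| = 7

A - A = {-8, -6, -2, 0, 2, 6, 8}


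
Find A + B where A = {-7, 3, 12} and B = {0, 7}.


A + B = {a + b : a ∈ A, b ∈ B}.
Enumerate all |A|·|B| = 3·2 = 6 pairs (a, b) and collect distinct sums.
a = -7: -7+0=-7, -7+7=0
a = 3: 3+0=3, 3+7=10
a = 12: 12+0=12, 12+7=19
Collecting distinct sums: A + B = {-7, 0, 3, 10, 12, 19}
|A + B| = 6

A + B = {-7, 0, 3, 10, 12, 19}


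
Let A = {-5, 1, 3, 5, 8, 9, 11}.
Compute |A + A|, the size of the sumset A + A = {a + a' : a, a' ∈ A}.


A + A = {a + a' : a, a' ∈ A}; |A| = 7.
General bounds: 2|A| - 1 ≤ |A + A| ≤ |A|(|A|+1)/2, i.e. 13 ≤ |A + A| ≤ 28.
Lower bound 2|A|-1 is attained iff A is an arithmetic progression.
Enumerate sums a + a' for a ≤ a' (symmetric, so this suffices):
a = -5: -5+-5=-10, -5+1=-4, -5+3=-2, -5+5=0, -5+8=3, -5+9=4, -5+11=6
a = 1: 1+1=2, 1+3=4, 1+5=6, 1+8=9, 1+9=10, 1+11=12
a = 3: 3+3=6, 3+5=8, 3+8=11, 3+9=12, 3+11=14
a = 5: 5+5=10, 5+8=13, 5+9=14, 5+11=16
a = 8: 8+8=16, 8+9=17, 8+11=19
a = 9: 9+9=18, 9+11=20
a = 11: 11+11=22
Distinct sums: {-10, -4, -2, 0, 2, 3, 4, 6, 8, 9, 10, 11, 12, 13, 14, 16, 17, 18, 19, 20, 22}
|A + A| = 21

|A + A| = 21


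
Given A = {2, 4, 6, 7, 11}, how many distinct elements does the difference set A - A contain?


A - A = {a - a' : a, a' ∈ A}; |A| = 5.
Bounds: 2|A|-1 ≤ |A - A| ≤ |A|² - |A| + 1, i.e. 9 ≤ |A - A| ≤ 21.
Note: 0 ∈ A - A always (from a - a). The set is symmetric: if d ∈ A - A then -d ∈ A - A.
Enumerate nonzero differences d = a - a' with a > a' (then include -d):
Positive differences: {1, 2, 3, 4, 5, 7, 9}
Full difference set: {0} ∪ (positive diffs) ∪ (negative diffs).
|A - A| = 1 + 2·7 = 15 (matches direct enumeration: 15).

|A - A| = 15


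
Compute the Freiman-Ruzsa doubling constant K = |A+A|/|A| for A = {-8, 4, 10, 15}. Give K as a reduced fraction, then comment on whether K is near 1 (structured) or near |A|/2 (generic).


|A| = 4.
Compute A + A by enumerating all 16 pairs.
A + A = {-16, -4, 2, 7, 8, 14, 19, 20, 25, 30}, so |A + A| = 10.
K = |A + A| / |A| = 10/4 = 5/2 ≈ 2.5000.
Reference: AP of size 4 gives K = 7/4 ≈ 1.7500; a fully generic set of size 4 gives K ≈ 2.5000.

|A| = 4, |A + A| = 10, K = 10/4 = 5/2.


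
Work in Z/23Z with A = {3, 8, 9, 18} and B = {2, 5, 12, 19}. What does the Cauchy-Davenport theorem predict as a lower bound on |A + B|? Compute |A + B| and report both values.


Cauchy-Davenport: |A + B| ≥ min(p, |A| + |B| - 1) for A, B nonempty in Z/pZ.
|A| = 4, |B| = 4, p = 23.
CD lower bound = min(23, 4 + 4 - 1) = min(23, 7) = 7.
Compute A + B mod 23 directly:
a = 3: 3+2=5, 3+5=8, 3+12=15, 3+19=22
a = 8: 8+2=10, 8+5=13, 8+12=20, 8+19=4
a = 9: 9+2=11, 9+5=14, 9+12=21, 9+19=5
a = 18: 18+2=20, 18+5=0, 18+12=7, 18+19=14
A + B = {0, 4, 5, 7, 8, 10, 11, 13, 14, 15, 20, 21, 22}, so |A + B| = 13.
Verify: 13 ≥ 7? Yes ✓.

CD lower bound = 7, actual |A + B| = 13.


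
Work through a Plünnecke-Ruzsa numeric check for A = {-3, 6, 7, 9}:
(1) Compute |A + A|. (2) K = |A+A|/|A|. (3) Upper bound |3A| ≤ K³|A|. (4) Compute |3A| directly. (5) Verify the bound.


|A| = 4.
Step 1: Compute A + A by enumerating all 16 pairs.
A + A = {-6, 3, 4, 6, 12, 13, 14, 15, 16, 18}, so |A + A| = 10.
Step 2: Doubling constant K = |A + A|/|A| = 10/4 = 10/4 ≈ 2.5000.
Step 3: Plünnecke-Ruzsa gives |3A| ≤ K³·|A| = (2.5000)³ · 4 ≈ 62.5000.
Step 4: Compute 3A = A + A + A directly by enumerating all triples (a,b,c) ∈ A³; |3A| = 19.
Step 5: Check 19 ≤ 62.5000? Yes ✓.

K = 10/4, Plünnecke-Ruzsa bound K³|A| ≈ 62.5000, |3A| = 19, inequality holds.


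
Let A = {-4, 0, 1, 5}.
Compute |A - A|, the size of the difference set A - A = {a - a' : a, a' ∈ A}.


A - A = {a - a' : a, a' ∈ A}; |A| = 4.
Bounds: 2|A|-1 ≤ |A - A| ≤ |A|² - |A| + 1, i.e. 7 ≤ |A - A| ≤ 13.
Note: 0 ∈ A - A always (from a - a). The set is symmetric: if d ∈ A - A then -d ∈ A - A.
Enumerate nonzero differences d = a - a' with a > a' (then include -d):
Positive differences: {1, 4, 5, 9}
Full difference set: {0} ∪ (positive diffs) ∪ (negative diffs).
|A - A| = 1 + 2·4 = 9 (matches direct enumeration: 9).

|A - A| = 9


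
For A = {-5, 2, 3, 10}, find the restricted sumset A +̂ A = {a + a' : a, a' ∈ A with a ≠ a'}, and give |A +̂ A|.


Restricted sumset: A +̂ A = {a + a' : a ∈ A, a' ∈ A, a ≠ a'}.
Equivalently, take A + A and drop any sum 2a that is achievable ONLY as a + a for a ∈ A (i.e. sums representable only with equal summands).
Enumerate pairs (a, a') with a < a' (symmetric, so each unordered pair gives one sum; this covers all a ≠ a'):
  -5 + 2 = -3
  -5 + 3 = -2
  -5 + 10 = 5
  2 + 3 = 5
  2 + 10 = 12
  3 + 10 = 13
Collected distinct sums: {-3, -2, 5, 12, 13}
|A +̂ A| = 5
(Reference bound: |A +̂ A| ≥ 2|A| - 3 for |A| ≥ 2, with |A| = 4 giving ≥ 5.)

|A +̂ A| = 5


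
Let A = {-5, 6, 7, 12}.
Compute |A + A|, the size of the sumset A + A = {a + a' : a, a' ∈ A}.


A + A = {a + a' : a, a' ∈ A}; |A| = 4.
General bounds: 2|A| - 1 ≤ |A + A| ≤ |A|(|A|+1)/2, i.e. 7 ≤ |A + A| ≤ 10.
Lower bound 2|A|-1 is attained iff A is an arithmetic progression.
Enumerate sums a + a' for a ≤ a' (symmetric, so this suffices):
a = -5: -5+-5=-10, -5+6=1, -5+7=2, -5+12=7
a = 6: 6+6=12, 6+7=13, 6+12=18
a = 7: 7+7=14, 7+12=19
a = 12: 12+12=24
Distinct sums: {-10, 1, 2, 7, 12, 13, 14, 18, 19, 24}
|A + A| = 10

|A + A| = 10


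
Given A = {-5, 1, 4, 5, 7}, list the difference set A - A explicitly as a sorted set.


A - A = {a - a' : a, a' ∈ A}.
Compute a - a' for each ordered pair (a, a'):
a = -5: -5--5=0, -5-1=-6, -5-4=-9, -5-5=-10, -5-7=-12
a = 1: 1--5=6, 1-1=0, 1-4=-3, 1-5=-4, 1-7=-6
a = 4: 4--5=9, 4-1=3, 4-4=0, 4-5=-1, 4-7=-3
a = 5: 5--5=10, 5-1=4, 5-4=1, 5-5=0, 5-7=-2
a = 7: 7--5=12, 7-1=6, 7-4=3, 7-5=2, 7-7=0
Collecting distinct values (and noting 0 appears from a-a):
A - A = {-12, -10, -9, -6, -4, -3, -2, -1, 0, 1, 2, 3, 4, 6, 9, 10, 12}
|A - A| = 17

A - A = {-12, -10, -9, -6, -4, -3, -2, -1, 0, 1, 2, 3, 4, 6, 9, 10, 12}


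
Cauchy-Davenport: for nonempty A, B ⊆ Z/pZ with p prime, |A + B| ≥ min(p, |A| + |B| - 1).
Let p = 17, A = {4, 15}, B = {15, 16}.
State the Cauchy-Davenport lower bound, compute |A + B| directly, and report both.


Cauchy-Davenport: |A + B| ≥ min(p, |A| + |B| - 1) for A, B nonempty in Z/pZ.
|A| = 2, |B| = 2, p = 17.
CD lower bound = min(17, 2 + 2 - 1) = min(17, 3) = 3.
Compute A + B mod 17 directly:
a = 4: 4+15=2, 4+16=3
a = 15: 15+15=13, 15+16=14
A + B = {2, 3, 13, 14}, so |A + B| = 4.
Verify: 4 ≥ 3? Yes ✓.

CD lower bound = 3, actual |A + B| = 4.


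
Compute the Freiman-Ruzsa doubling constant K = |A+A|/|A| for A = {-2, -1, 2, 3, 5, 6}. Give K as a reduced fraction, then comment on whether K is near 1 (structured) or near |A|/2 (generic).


|A| = 6.
Compute A + A by enumerating all 36 pairs.
A + A = {-4, -3, -2, 0, 1, 2, 3, 4, 5, 6, 7, 8, 9, 10, 11, 12}, so |A + A| = 16.
K = |A + A| / |A| = 16/6 = 8/3 ≈ 2.6667.
Reference: AP of size 6 gives K = 11/6 ≈ 1.8333; a fully generic set of size 6 gives K ≈ 3.5000.

|A| = 6, |A + A| = 16, K = 16/6 = 8/3.


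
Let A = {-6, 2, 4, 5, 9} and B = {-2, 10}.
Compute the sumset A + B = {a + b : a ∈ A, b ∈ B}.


A + B = {a + b : a ∈ A, b ∈ B}.
Enumerate all |A|·|B| = 5·2 = 10 pairs (a, b) and collect distinct sums.
a = -6: -6+-2=-8, -6+10=4
a = 2: 2+-2=0, 2+10=12
a = 4: 4+-2=2, 4+10=14
a = 5: 5+-2=3, 5+10=15
a = 9: 9+-2=7, 9+10=19
Collecting distinct sums: A + B = {-8, 0, 2, 3, 4, 7, 12, 14, 15, 19}
|A + B| = 10

A + B = {-8, 0, 2, 3, 4, 7, 12, 14, 15, 19}


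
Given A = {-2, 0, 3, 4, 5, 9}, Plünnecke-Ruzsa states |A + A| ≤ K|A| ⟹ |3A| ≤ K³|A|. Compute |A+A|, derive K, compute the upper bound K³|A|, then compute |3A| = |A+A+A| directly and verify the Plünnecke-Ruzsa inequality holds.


|A| = 6.
Step 1: Compute A + A by enumerating all 36 pairs.
A + A = {-4, -2, 0, 1, 2, 3, 4, 5, 6, 7, 8, 9, 10, 12, 13, 14, 18}, so |A + A| = 17.
Step 2: Doubling constant K = |A + A|/|A| = 17/6 = 17/6 ≈ 2.8333.
Step 3: Plünnecke-Ruzsa gives |3A| ≤ K³·|A| = (2.8333)³ · 6 ≈ 136.4722.
Step 4: Compute 3A = A + A + A directly by enumerating all triples (a,b,c) ∈ A³; |3A| = 28.
Step 5: Check 28 ≤ 136.4722? Yes ✓.

K = 17/6, Plünnecke-Ruzsa bound K³|A| ≈ 136.4722, |3A| = 28, inequality holds.


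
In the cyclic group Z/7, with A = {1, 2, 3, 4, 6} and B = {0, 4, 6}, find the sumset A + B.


Work in Z/7Z: reduce every sum a + b modulo 7.
Enumerate all 15 pairs:
a = 1: 1+0=1, 1+4=5, 1+6=0
a = 2: 2+0=2, 2+4=6, 2+6=1
a = 3: 3+0=3, 3+4=0, 3+6=2
a = 4: 4+0=4, 4+4=1, 4+6=3
a = 6: 6+0=6, 6+4=3, 6+6=5
Distinct residues collected: {0, 1, 2, 3, 4, 5, 6}
|A + B| = 7 (out of 7 total residues).

A + B = {0, 1, 2, 3, 4, 5, 6}


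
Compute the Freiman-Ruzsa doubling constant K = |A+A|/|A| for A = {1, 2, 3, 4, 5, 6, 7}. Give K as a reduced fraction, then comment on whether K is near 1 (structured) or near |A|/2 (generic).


|A| = 7.
Compute A + A by enumerating all 49 pairs.
A + A = {2, 3, 4, 5, 6, 7, 8, 9, 10, 11, 12, 13, 14}, so |A + A| = 13.
K = |A + A| / |A| = 13/7 (already in lowest terms) ≈ 1.8571.
Reference: AP of size 7 gives K = 13/7 ≈ 1.8571; a fully generic set of size 7 gives K ≈ 4.0000.

|A| = 7, |A + A| = 13, K = 13/7.


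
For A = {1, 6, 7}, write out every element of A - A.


A - A = {a - a' : a, a' ∈ A}.
Compute a - a' for each ordered pair (a, a'):
a = 1: 1-1=0, 1-6=-5, 1-7=-6
a = 6: 6-1=5, 6-6=0, 6-7=-1
a = 7: 7-1=6, 7-6=1, 7-7=0
Collecting distinct values (and noting 0 appears from a-a):
A - A = {-6, -5, -1, 0, 1, 5, 6}
|A - A| = 7

A - A = {-6, -5, -1, 0, 1, 5, 6}


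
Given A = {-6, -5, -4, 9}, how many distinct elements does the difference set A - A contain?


A - A = {a - a' : a, a' ∈ A}; |A| = 4.
Bounds: 2|A|-1 ≤ |A - A| ≤ |A|² - |A| + 1, i.e. 7 ≤ |A - A| ≤ 13.
Note: 0 ∈ A - A always (from a - a). The set is symmetric: if d ∈ A - A then -d ∈ A - A.
Enumerate nonzero differences d = a - a' with a > a' (then include -d):
Positive differences: {1, 2, 13, 14, 15}
Full difference set: {0} ∪ (positive diffs) ∪ (negative diffs).
|A - A| = 1 + 2·5 = 11 (matches direct enumeration: 11).

|A - A| = 11


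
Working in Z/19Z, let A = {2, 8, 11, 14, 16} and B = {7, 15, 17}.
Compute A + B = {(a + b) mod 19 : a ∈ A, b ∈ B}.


Work in Z/19Z: reduce every sum a + b modulo 19.
Enumerate all 15 pairs:
a = 2: 2+7=9, 2+15=17, 2+17=0
a = 8: 8+7=15, 8+15=4, 8+17=6
a = 11: 11+7=18, 11+15=7, 11+17=9
a = 14: 14+7=2, 14+15=10, 14+17=12
a = 16: 16+7=4, 16+15=12, 16+17=14
Distinct residues collected: {0, 2, 4, 6, 7, 9, 10, 12, 14, 15, 17, 18}
|A + B| = 12 (out of 19 total residues).

A + B = {0, 2, 4, 6, 7, 9, 10, 12, 14, 15, 17, 18}


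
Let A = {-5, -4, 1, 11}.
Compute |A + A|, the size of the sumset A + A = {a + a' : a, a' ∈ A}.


A + A = {a + a' : a, a' ∈ A}; |A| = 4.
General bounds: 2|A| - 1 ≤ |A + A| ≤ |A|(|A|+1)/2, i.e. 7 ≤ |A + A| ≤ 10.
Lower bound 2|A|-1 is attained iff A is an arithmetic progression.
Enumerate sums a + a' for a ≤ a' (symmetric, so this suffices):
a = -5: -5+-5=-10, -5+-4=-9, -5+1=-4, -5+11=6
a = -4: -4+-4=-8, -4+1=-3, -4+11=7
a = 1: 1+1=2, 1+11=12
a = 11: 11+11=22
Distinct sums: {-10, -9, -8, -4, -3, 2, 6, 7, 12, 22}
|A + A| = 10

|A + A| = 10


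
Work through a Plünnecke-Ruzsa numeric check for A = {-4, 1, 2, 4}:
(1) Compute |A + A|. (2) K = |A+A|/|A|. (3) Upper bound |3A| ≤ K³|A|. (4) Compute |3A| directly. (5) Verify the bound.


|A| = 4.
Step 1: Compute A + A by enumerating all 16 pairs.
A + A = {-8, -3, -2, 0, 2, 3, 4, 5, 6, 8}, so |A + A| = 10.
Step 2: Doubling constant K = |A + A|/|A| = 10/4 = 10/4 ≈ 2.5000.
Step 3: Plünnecke-Ruzsa gives |3A| ≤ K³·|A| = (2.5000)³ · 4 ≈ 62.5000.
Step 4: Compute 3A = A + A + A directly by enumerating all triples (a,b,c) ∈ A³; |3A| = 18.
Step 5: Check 18 ≤ 62.5000? Yes ✓.

K = 10/4, Plünnecke-Ruzsa bound K³|A| ≈ 62.5000, |3A| = 18, inequality holds.


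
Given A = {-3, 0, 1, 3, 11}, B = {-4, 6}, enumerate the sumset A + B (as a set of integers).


A + B = {a + b : a ∈ A, b ∈ B}.
Enumerate all |A|·|B| = 5·2 = 10 pairs (a, b) and collect distinct sums.
a = -3: -3+-4=-7, -3+6=3
a = 0: 0+-4=-4, 0+6=6
a = 1: 1+-4=-3, 1+6=7
a = 3: 3+-4=-1, 3+6=9
a = 11: 11+-4=7, 11+6=17
Collecting distinct sums: A + B = {-7, -4, -3, -1, 3, 6, 7, 9, 17}
|A + B| = 9

A + B = {-7, -4, -3, -1, 3, 6, 7, 9, 17}


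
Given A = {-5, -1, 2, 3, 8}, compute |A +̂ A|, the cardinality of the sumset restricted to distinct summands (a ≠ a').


Restricted sumset: A +̂ A = {a + a' : a ∈ A, a' ∈ A, a ≠ a'}.
Equivalently, take A + A and drop any sum 2a that is achievable ONLY as a + a for a ∈ A (i.e. sums representable only with equal summands).
Enumerate pairs (a, a') with a < a' (symmetric, so each unordered pair gives one sum; this covers all a ≠ a'):
  -5 + -1 = -6
  -5 + 2 = -3
  -5 + 3 = -2
  -5 + 8 = 3
  -1 + 2 = 1
  -1 + 3 = 2
  -1 + 8 = 7
  2 + 3 = 5
  2 + 8 = 10
  3 + 8 = 11
Collected distinct sums: {-6, -3, -2, 1, 2, 3, 5, 7, 10, 11}
|A +̂ A| = 10
(Reference bound: |A +̂ A| ≥ 2|A| - 3 for |A| ≥ 2, with |A| = 5 giving ≥ 7.)

|A +̂ A| = 10


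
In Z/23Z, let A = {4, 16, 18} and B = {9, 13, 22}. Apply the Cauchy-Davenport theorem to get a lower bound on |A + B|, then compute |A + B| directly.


Cauchy-Davenport: |A + B| ≥ min(p, |A| + |B| - 1) for A, B nonempty in Z/pZ.
|A| = 3, |B| = 3, p = 23.
CD lower bound = min(23, 3 + 3 - 1) = min(23, 5) = 5.
Compute A + B mod 23 directly:
a = 4: 4+9=13, 4+13=17, 4+22=3
a = 16: 16+9=2, 16+13=6, 16+22=15
a = 18: 18+9=4, 18+13=8, 18+22=17
A + B = {2, 3, 4, 6, 8, 13, 15, 17}, so |A + B| = 8.
Verify: 8 ≥ 5? Yes ✓.

CD lower bound = 5, actual |A + B| = 8.


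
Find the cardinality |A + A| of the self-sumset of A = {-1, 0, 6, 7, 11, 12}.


A + A = {a + a' : a, a' ∈ A}; |A| = 6.
General bounds: 2|A| - 1 ≤ |A + A| ≤ |A|(|A|+1)/2, i.e. 11 ≤ |A + A| ≤ 21.
Lower bound 2|A|-1 is attained iff A is an arithmetic progression.
Enumerate sums a + a' for a ≤ a' (symmetric, so this suffices):
a = -1: -1+-1=-2, -1+0=-1, -1+6=5, -1+7=6, -1+11=10, -1+12=11
a = 0: 0+0=0, 0+6=6, 0+7=7, 0+11=11, 0+12=12
a = 6: 6+6=12, 6+7=13, 6+11=17, 6+12=18
a = 7: 7+7=14, 7+11=18, 7+12=19
a = 11: 11+11=22, 11+12=23
a = 12: 12+12=24
Distinct sums: {-2, -1, 0, 5, 6, 7, 10, 11, 12, 13, 14, 17, 18, 19, 22, 23, 24}
|A + A| = 17

|A + A| = 17


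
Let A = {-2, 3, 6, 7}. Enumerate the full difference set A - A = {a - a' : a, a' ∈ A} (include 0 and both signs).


A - A = {a - a' : a, a' ∈ A}.
Compute a - a' for each ordered pair (a, a'):
a = -2: -2--2=0, -2-3=-5, -2-6=-8, -2-7=-9
a = 3: 3--2=5, 3-3=0, 3-6=-3, 3-7=-4
a = 6: 6--2=8, 6-3=3, 6-6=0, 6-7=-1
a = 7: 7--2=9, 7-3=4, 7-6=1, 7-7=0
Collecting distinct values (and noting 0 appears from a-a):
A - A = {-9, -8, -5, -4, -3, -1, 0, 1, 3, 4, 5, 8, 9}
|A - A| = 13

A - A = {-9, -8, -5, -4, -3, -1, 0, 1, 3, 4, 5, 8, 9}


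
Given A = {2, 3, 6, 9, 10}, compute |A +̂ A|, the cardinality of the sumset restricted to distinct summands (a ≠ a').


Restricted sumset: A +̂ A = {a + a' : a ∈ A, a' ∈ A, a ≠ a'}.
Equivalently, take A + A and drop any sum 2a that is achievable ONLY as a + a for a ∈ A (i.e. sums representable only with equal summands).
Enumerate pairs (a, a') with a < a' (symmetric, so each unordered pair gives one sum; this covers all a ≠ a'):
  2 + 3 = 5
  2 + 6 = 8
  2 + 9 = 11
  2 + 10 = 12
  3 + 6 = 9
  3 + 9 = 12
  3 + 10 = 13
  6 + 9 = 15
  6 + 10 = 16
  9 + 10 = 19
Collected distinct sums: {5, 8, 9, 11, 12, 13, 15, 16, 19}
|A +̂ A| = 9
(Reference bound: |A +̂ A| ≥ 2|A| - 3 for |A| ≥ 2, with |A| = 5 giving ≥ 7.)

|A +̂ A| = 9


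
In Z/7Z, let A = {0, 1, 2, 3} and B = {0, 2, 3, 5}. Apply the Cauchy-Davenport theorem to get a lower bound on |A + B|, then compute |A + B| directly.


Cauchy-Davenport: |A + B| ≥ min(p, |A| + |B| - 1) for A, B nonempty in Z/pZ.
|A| = 4, |B| = 4, p = 7.
CD lower bound = min(7, 4 + 4 - 1) = min(7, 7) = 7.
Compute A + B mod 7 directly:
a = 0: 0+0=0, 0+2=2, 0+3=3, 0+5=5
a = 1: 1+0=1, 1+2=3, 1+3=4, 1+5=6
a = 2: 2+0=2, 2+2=4, 2+3=5, 2+5=0
a = 3: 3+0=3, 3+2=5, 3+3=6, 3+5=1
A + B = {0, 1, 2, 3, 4, 5, 6}, so |A + B| = 7.
Verify: 7 ≥ 7? Yes ✓.

CD lower bound = 7, actual |A + B| = 7.


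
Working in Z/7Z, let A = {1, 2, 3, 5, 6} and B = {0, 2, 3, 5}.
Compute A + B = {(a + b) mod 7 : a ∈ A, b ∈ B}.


Work in Z/7Z: reduce every sum a + b modulo 7.
Enumerate all 20 pairs:
a = 1: 1+0=1, 1+2=3, 1+3=4, 1+5=6
a = 2: 2+0=2, 2+2=4, 2+3=5, 2+5=0
a = 3: 3+0=3, 3+2=5, 3+3=6, 3+5=1
a = 5: 5+0=5, 5+2=0, 5+3=1, 5+5=3
a = 6: 6+0=6, 6+2=1, 6+3=2, 6+5=4
Distinct residues collected: {0, 1, 2, 3, 4, 5, 6}
|A + B| = 7 (out of 7 total residues).

A + B = {0, 1, 2, 3, 4, 5, 6}


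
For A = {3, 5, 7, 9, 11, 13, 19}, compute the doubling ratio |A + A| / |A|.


|A| = 7.
Compute A + A by enumerating all 49 pairs.
A + A = {6, 8, 10, 12, 14, 16, 18, 20, 22, 24, 26, 28, 30, 32, 38}, so |A + A| = 15.
K = |A + A| / |A| = 15/7 (already in lowest terms) ≈ 2.1429.
Reference: AP of size 7 gives K = 13/7 ≈ 1.8571; a fully generic set of size 7 gives K ≈ 4.0000.

|A| = 7, |A + A| = 15, K = 15/7.


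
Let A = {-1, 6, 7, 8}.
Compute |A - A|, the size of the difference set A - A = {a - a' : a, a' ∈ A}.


A - A = {a - a' : a, a' ∈ A}; |A| = 4.
Bounds: 2|A|-1 ≤ |A - A| ≤ |A|² - |A| + 1, i.e. 7 ≤ |A - A| ≤ 13.
Note: 0 ∈ A - A always (from a - a). The set is symmetric: if d ∈ A - A then -d ∈ A - A.
Enumerate nonzero differences d = a - a' with a > a' (then include -d):
Positive differences: {1, 2, 7, 8, 9}
Full difference set: {0} ∪ (positive diffs) ∪ (negative diffs).
|A - A| = 1 + 2·5 = 11 (matches direct enumeration: 11).

|A - A| = 11


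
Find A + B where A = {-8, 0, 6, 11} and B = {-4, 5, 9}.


A + B = {a + b : a ∈ A, b ∈ B}.
Enumerate all |A|·|B| = 4·3 = 12 pairs (a, b) and collect distinct sums.
a = -8: -8+-4=-12, -8+5=-3, -8+9=1
a = 0: 0+-4=-4, 0+5=5, 0+9=9
a = 6: 6+-4=2, 6+5=11, 6+9=15
a = 11: 11+-4=7, 11+5=16, 11+9=20
Collecting distinct sums: A + B = {-12, -4, -3, 1, 2, 5, 7, 9, 11, 15, 16, 20}
|A + B| = 12

A + B = {-12, -4, -3, 1, 2, 5, 7, 9, 11, 15, 16, 20}


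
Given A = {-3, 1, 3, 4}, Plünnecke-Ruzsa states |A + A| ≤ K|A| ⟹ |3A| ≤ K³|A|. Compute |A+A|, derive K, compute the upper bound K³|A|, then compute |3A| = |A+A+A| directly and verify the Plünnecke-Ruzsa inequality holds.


|A| = 4.
Step 1: Compute A + A by enumerating all 16 pairs.
A + A = {-6, -2, 0, 1, 2, 4, 5, 6, 7, 8}, so |A + A| = 10.
Step 2: Doubling constant K = |A + A|/|A| = 10/4 = 10/4 ≈ 2.5000.
Step 3: Plünnecke-Ruzsa gives |3A| ≤ K³·|A| = (2.5000)³ · 4 ≈ 62.5000.
Step 4: Compute 3A = A + A + A directly by enumerating all triples (a,b,c) ∈ A³; |3A| = 17.
Step 5: Check 17 ≤ 62.5000? Yes ✓.

K = 10/4, Plünnecke-Ruzsa bound K³|A| ≈ 62.5000, |3A| = 17, inequality holds.


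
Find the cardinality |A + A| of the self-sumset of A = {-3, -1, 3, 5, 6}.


A + A = {a + a' : a, a' ∈ A}; |A| = 5.
General bounds: 2|A| - 1 ≤ |A + A| ≤ |A|(|A|+1)/2, i.e. 9 ≤ |A + A| ≤ 15.
Lower bound 2|A|-1 is attained iff A is an arithmetic progression.
Enumerate sums a + a' for a ≤ a' (symmetric, so this suffices):
a = -3: -3+-3=-6, -3+-1=-4, -3+3=0, -3+5=2, -3+6=3
a = -1: -1+-1=-2, -1+3=2, -1+5=4, -1+6=5
a = 3: 3+3=6, 3+5=8, 3+6=9
a = 5: 5+5=10, 5+6=11
a = 6: 6+6=12
Distinct sums: {-6, -4, -2, 0, 2, 3, 4, 5, 6, 8, 9, 10, 11, 12}
|A + A| = 14

|A + A| = 14


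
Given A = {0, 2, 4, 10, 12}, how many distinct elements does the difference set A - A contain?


A - A = {a - a' : a, a' ∈ A}; |A| = 5.
Bounds: 2|A|-1 ≤ |A - A| ≤ |A|² - |A| + 1, i.e. 9 ≤ |A - A| ≤ 21.
Note: 0 ∈ A - A always (from a - a). The set is symmetric: if d ∈ A - A then -d ∈ A - A.
Enumerate nonzero differences d = a - a' with a > a' (then include -d):
Positive differences: {2, 4, 6, 8, 10, 12}
Full difference set: {0} ∪ (positive diffs) ∪ (negative diffs).
|A - A| = 1 + 2·6 = 13 (matches direct enumeration: 13).

|A - A| = 13


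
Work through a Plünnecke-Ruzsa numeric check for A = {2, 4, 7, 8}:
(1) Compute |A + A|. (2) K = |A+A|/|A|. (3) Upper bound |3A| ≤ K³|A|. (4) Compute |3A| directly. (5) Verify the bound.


|A| = 4.
Step 1: Compute A + A by enumerating all 16 pairs.
A + A = {4, 6, 8, 9, 10, 11, 12, 14, 15, 16}, so |A + A| = 10.
Step 2: Doubling constant K = |A + A|/|A| = 10/4 = 10/4 ≈ 2.5000.
Step 3: Plünnecke-Ruzsa gives |3A| ≤ K³·|A| = (2.5000)³ · 4 ≈ 62.5000.
Step 4: Compute 3A = A + A + A directly by enumerating all triples (a,b,c) ∈ A³; |3A| = 17.
Step 5: Check 17 ≤ 62.5000? Yes ✓.

K = 10/4, Plünnecke-Ruzsa bound K³|A| ≈ 62.5000, |3A| = 17, inequality holds.


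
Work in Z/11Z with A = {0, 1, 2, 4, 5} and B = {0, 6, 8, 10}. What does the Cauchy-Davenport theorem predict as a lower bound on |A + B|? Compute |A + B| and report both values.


Cauchy-Davenport: |A + B| ≥ min(p, |A| + |B| - 1) for A, B nonempty in Z/pZ.
|A| = 5, |B| = 4, p = 11.
CD lower bound = min(11, 5 + 4 - 1) = min(11, 8) = 8.
Compute A + B mod 11 directly:
a = 0: 0+0=0, 0+6=6, 0+8=8, 0+10=10
a = 1: 1+0=1, 1+6=7, 1+8=9, 1+10=0
a = 2: 2+0=2, 2+6=8, 2+8=10, 2+10=1
a = 4: 4+0=4, 4+6=10, 4+8=1, 4+10=3
a = 5: 5+0=5, 5+6=0, 5+8=2, 5+10=4
A + B = {0, 1, 2, 3, 4, 5, 6, 7, 8, 9, 10}, so |A + B| = 11.
Verify: 11 ≥ 8? Yes ✓.

CD lower bound = 8, actual |A + B| = 11.


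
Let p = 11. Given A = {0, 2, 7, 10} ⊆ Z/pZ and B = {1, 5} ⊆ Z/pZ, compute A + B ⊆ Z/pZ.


Work in Z/11Z: reduce every sum a + b modulo 11.
Enumerate all 8 pairs:
a = 0: 0+1=1, 0+5=5
a = 2: 2+1=3, 2+5=7
a = 7: 7+1=8, 7+5=1
a = 10: 10+1=0, 10+5=4
Distinct residues collected: {0, 1, 3, 4, 5, 7, 8}
|A + B| = 7 (out of 11 total residues).

A + B = {0, 1, 3, 4, 5, 7, 8}


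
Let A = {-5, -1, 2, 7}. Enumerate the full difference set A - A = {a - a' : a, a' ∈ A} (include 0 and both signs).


A - A = {a - a' : a, a' ∈ A}.
Compute a - a' for each ordered pair (a, a'):
a = -5: -5--5=0, -5--1=-4, -5-2=-7, -5-7=-12
a = -1: -1--5=4, -1--1=0, -1-2=-3, -1-7=-8
a = 2: 2--5=7, 2--1=3, 2-2=0, 2-7=-5
a = 7: 7--5=12, 7--1=8, 7-2=5, 7-7=0
Collecting distinct values (and noting 0 appears from a-a):
A - A = {-12, -8, -7, -5, -4, -3, 0, 3, 4, 5, 7, 8, 12}
|A - A| = 13

A - A = {-12, -8, -7, -5, -4, -3, 0, 3, 4, 5, 7, 8, 12}


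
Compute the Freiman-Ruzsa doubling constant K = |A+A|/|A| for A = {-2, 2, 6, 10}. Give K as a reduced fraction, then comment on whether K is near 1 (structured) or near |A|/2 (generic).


|A| = 4.
Compute A + A by enumerating all 16 pairs.
A + A = {-4, 0, 4, 8, 12, 16, 20}, so |A + A| = 7.
K = |A + A| / |A| = 7/4 (already in lowest terms) ≈ 1.7500.
Reference: AP of size 4 gives K = 7/4 ≈ 1.7500; a fully generic set of size 4 gives K ≈ 2.5000.

|A| = 4, |A + A| = 7, K = 7/4.


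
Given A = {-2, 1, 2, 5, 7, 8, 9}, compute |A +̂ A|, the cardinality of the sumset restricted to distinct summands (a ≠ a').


Restricted sumset: A +̂ A = {a + a' : a ∈ A, a' ∈ A, a ≠ a'}.
Equivalently, take A + A and drop any sum 2a that is achievable ONLY as a + a for a ∈ A (i.e. sums representable only with equal summands).
Enumerate pairs (a, a') with a < a' (symmetric, so each unordered pair gives one sum; this covers all a ≠ a'):
  -2 + 1 = -1
  -2 + 2 = 0
  -2 + 5 = 3
  -2 + 7 = 5
  -2 + 8 = 6
  -2 + 9 = 7
  1 + 2 = 3
  1 + 5 = 6
  1 + 7 = 8
  1 + 8 = 9
  1 + 9 = 10
  2 + 5 = 7
  2 + 7 = 9
  2 + 8 = 10
  2 + 9 = 11
  5 + 7 = 12
  5 + 8 = 13
  5 + 9 = 14
  7 + 8 = 15
  7 + 9 = 16
  8 + 9 = 17
Collected distinct sums: {-1, 0, 3, 5, 6, 7, 8, 9, 10, 11, 12, 13, 14, 15, 16, 17}
|A +̂ A| = 16
(Reference bound: |A +̂ A| ≥ 2|A| - 3 for |A| ≥ 2, with |A| = 7 giving ≥ 11.)

|A +̂ A| = 16


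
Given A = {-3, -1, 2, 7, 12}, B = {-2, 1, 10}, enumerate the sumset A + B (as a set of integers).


A + B = {a + b : a ∈ A, b ∈ B}.
Enumerate all |A|·|B| = 5·3 = 15 pairs (a, b) and collect distinct sums.
a = -3: -3+-2=-5, -3+1=-2, -3+10=7
a = -1: -1+-2=-3, -1+1=0, -1+10=9
a = 2: 2+-2=0, 2+1=3, 2+10=12
a = 7: 7+-2=5, 7+1=8, 7+10=17
a = 12: 12+-2=10, 12+1=13, 12+10=22
Collecting distinct sums: A + B = {-5, -3, -2, 0, 3, 5, 7, 8, 9, 10, 12, 13, 17, 22}
|A + B| = 14

A + B = {-5, -3, -2, 0, 3, 5, 7, 8, 9, 10, 12, 13, 17, 22}


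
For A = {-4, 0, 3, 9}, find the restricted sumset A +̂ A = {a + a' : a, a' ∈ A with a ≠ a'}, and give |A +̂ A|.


Restricted sumset: A +̂ A = {a + a' : a ∈ A, a' ∈ A, a ≠ a'}.
Equivalently, take A + A and drop any sum 2a that is achievable ONLY as a + a for a ∈ A (i.e. sums representable only with equal summands).
Enumerate pairs (a, a') with a < a' (symmetric, so each unordered pair gives one sum; this covers all a ≠ a'):
  -4 + 0 = -4
  -4 + 3 = -1
  -4 + 9 = 5
  0 + 3 = 3
  0 + 9 = 9
  3 + 9 = 12
Collected distinct sums: {-4, -1, 3, 5, 9, 12}
|A +̂ A| = 6
(Reference bound: |A +̂ A| ≥ 2|A| - 3 for |A| ≥ 2, with |A| = 4 giving ≥ 5.)

|A +̂ A| = 6


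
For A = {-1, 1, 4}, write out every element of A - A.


A - A = {a - a' : a, a' ∈ A}.
Compute a - a' for each ordered pair (a, a'):
a = -1: -1--1=0, -1-1=-2, -1-4=-5
a = 1: 1--1=2, 1-1=0, 1-4=-3
a = 4: 4--1=5, 4-1=3, 4-4=0
Collecting distinct values (and noting 0 appears from a-a):
A - A = {-5, -3, -2, 0, 2, 3, 5}
|A - A| = 7

A - A = {-5, -3, -2, 0, 2, 3, 5}


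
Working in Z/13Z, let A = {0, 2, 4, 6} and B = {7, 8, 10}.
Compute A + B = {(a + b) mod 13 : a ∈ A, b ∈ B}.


Work in Z/13Z: reduce every sum a + b modulo 13.
Enumerate all 12 pairs:
a = 0: 0+7=7, 0+8=8, 0+10=10
a = 2: 2+7=9, 2+8=10, 2+10=12
a = 4: 4+7=11, 4+8=12, 4+10=1
a = 6: 6+7=0, 6+8=1, 6+10=3
Distinct residues collected: {0, 1, 3, 7, 8, 9, 10, 11, 12}
|A + B| = 9 (out of 13 total residues).

A + B = {0, 1, 3, 7, 8, 9, 10, 11, 12}


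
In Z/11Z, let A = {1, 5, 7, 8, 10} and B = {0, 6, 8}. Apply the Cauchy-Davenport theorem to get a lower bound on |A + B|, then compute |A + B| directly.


Cauchy-Davenport: |A + B| ≥ min(p, |A| + |B| - 1) for A, B nonempty in Z/pZ.
|A| = 5, |B| = 3, p = 11.
CD lower bound = min(11, 5 + 3 - 1) = min(11, 7) = 7.
Compute A + B mod 11 directly:
a = 1: 1+0=1, 1+6=7, 1+8=9
a = 5: 5+0=5, 5+6=0, 5+8=2
a = 7: 7+0=7, 7+6=2, 7+8=4
a = 8: 8+0=8, 8+6=3, 8+8=5
a = 10: 10+0=10, 10+6=5, 10+8=7
A + B = {0, 1, 2, 3, 4, 5, 7, 8, 9, 10}, so |A + B| = 10.
Verify: 10 ≥ 7? Yes ✓.

CD lower bound = 7, actual |A + B| = 10.


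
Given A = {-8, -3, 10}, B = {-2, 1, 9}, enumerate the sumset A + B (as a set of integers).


A + B = {a + b : a ∈ A, b ∈ B}.
Enumerate all |A|·|B| = 3·3 = 9 pairs (a, b) and collect distinct sums.
a = -8: -8+-2=-10, -8+1=-7, -8+9=1
a = -3: -3+-2=-5, -3+1=-2, -3+9=6
a = 10: 10+-2=8, 10+1=11, 10+9=19
Collecting distinct sums: A + B = {-10, -7, -5, -2, 1, 6, 8, 11, 19}
|A + B| = 9

A + B = {-10, -7, -5, -2, 1, 6, 8, 11, 19}


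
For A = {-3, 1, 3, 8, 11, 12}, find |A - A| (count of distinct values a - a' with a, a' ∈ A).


A - A = {a - a' : a, a' ∈ A}; |A| = 6.
Bounds: 2|A|-1 ≤ |A - A| ≤ |A|² - |A| + 1, i.e. 11 ≤ |A - A| ≤ 31.
Note: 0 ∈ A - A always (from a - a). The set is symmetric: if d ∈ A - A then -d ∈ A - A.
Enumerate nonzero differences d = a - a' with a > a' (then include -d):
Positive differences: {1, 2, 3, 4, 5, 6, 7, 8, 9, 10, 11, 14, 15}
Full difference set: {0} ∪ (positive diffs) ∪ (negative diffs).
|A - A| = 1 + 2·13 = 27 (matches direct enumeration: 27).

|A - A| = 27


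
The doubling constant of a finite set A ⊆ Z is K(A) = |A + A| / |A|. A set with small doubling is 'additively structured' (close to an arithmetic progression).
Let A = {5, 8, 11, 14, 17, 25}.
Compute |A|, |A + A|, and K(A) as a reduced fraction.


|A| = 6.
Compute A + A by enumerating all 36 pairs.
A + A = {10, 13, 16, 19, 22, 25, 28, 30, 31, 33, 34, 36, 39, 42, 50}, so |A + A| = 15.
K = |A + A| / |A| = 15/6 = 5/2 ≈ 2.5000.
Reference: AP of size 6 gives K = 11/6 ≈ 1.8333; a fully generic set of size 6 gives K ≈ 3.5000.

|A| = 6, |A + A| = 15, K = 15/6 = 5/2.


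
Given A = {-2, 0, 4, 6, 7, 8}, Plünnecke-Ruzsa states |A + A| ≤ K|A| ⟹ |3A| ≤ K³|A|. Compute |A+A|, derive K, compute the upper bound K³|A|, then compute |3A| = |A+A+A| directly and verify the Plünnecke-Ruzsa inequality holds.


|A| = 6.
Step 1: Compute A + A by enumerating all 36 pairs.
A + A = {-4, -2, 0, 2, 4, 5, 6, 7, 8, 10, 11, 12, 13, 14, 15, 16}, so |A + A| = 16.
Step 2: Doubling constant K = |A + A|/|A| = 16/6 = 16/6 ≈ 2.6667.
Step 3: Plünnecke-Ruzsa gives |3A| ≤ K³·|A| = (2.6667)³ · 6 ≈ 113.7778.
Step 4: Compute 3A = A + A + A directly by enumerating all triples (a,b,c) ∈ A³; |3A| = 27.
Step 5: Check 27 ≤ 113.7778? Yes ✓.

K = 16/6, Plünnecke-Ruzsa bound K³|A| ≈ 113.7778, |3A| = 27, inequality holds.


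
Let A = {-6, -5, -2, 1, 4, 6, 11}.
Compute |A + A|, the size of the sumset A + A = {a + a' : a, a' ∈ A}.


A + A = {a + a' : a, a' ∈ A}; |A| = 7.
General bounds: 2|A| - 1 ≤ |A + A| ≤ |A|(|A|+1)/2, i.e. 13 ≤ |A + A| ≤ 28.
Lower bound 2|A|-1 is attained iff A is an arithmetic progression.
Enumerate sums a + a' for a ≤ a' (symmetric, so this suffices):
a = -6: -6+-6=-12, -6+-5=-11, -6+-2=-8, -6+1=-5, -6+4=-2, -6+6=0, -6+11=5
a = -5: -5+-5=-10, -5+-2=-7, -5+1=-4, -5+4=-1, -5+6=1, -5+11=6
a = -2: -2+-2=-4, -2+1=-1, -2+4=2, -2+6=4, -2+11=9
a = 1: 1+1=2, 1+4=5, 1+6=7, 1+11=12
a = 4: 4+4=8, 4+6=10, 4+11=15
a = 6: 6+6=12, 6+11=17
a = 11: 11+11=22
Distinct sums: {-12, -11, -10, -8, -7, -5, -4, -2, -1, 0, 1, 2, 4, 5, 6, 7, 8, 9, 10, 12, 15, 17, 22}
|A + A| = 23

|A + A| = 23


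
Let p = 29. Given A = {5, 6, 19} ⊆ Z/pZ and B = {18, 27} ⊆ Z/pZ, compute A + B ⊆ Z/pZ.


Work in Z/29Z: reduce every sum a + b modulo 29.
Enumerate all 6 pairs:
a = 5: 5+18=23, 5+27=3
a = 6: 6+18=24, 6+27=4
a = 19: 19+18=8, 19+27=17
Distinct residues collected: {3, 4, 8, 17, 23, 24}
|A + B| = 6 (out of 29 total residues).

A + B = {3, 4, 8, 17, 23, 24}


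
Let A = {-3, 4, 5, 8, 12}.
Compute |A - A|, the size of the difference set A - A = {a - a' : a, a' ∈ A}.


A - A = {a - a' : a, a' ∈ A}; |A| = 5.
Bounds: 2|A|-1 ≤ |A - A| ≤ |A|² - |A| + 1, i.e. 9 ≤ |A - A| ≤ 21.
Note: 0 ∈ A - A always (from a - a). The set is symmetric: if d ∈ A - A then -d ∈ A - A.
Enumerate nonzero differences d = a - a' with a > a' (then include -d):
Positive differences: {1, 3, 4, 7, 8, 11, 15}
Full difference set: {0} ∪ (positive diffs) ∪ (negative diffs).
|A - A| = 1 + 2·7 = 15 (matches direct enumeration: 15).

|A - A| = 15


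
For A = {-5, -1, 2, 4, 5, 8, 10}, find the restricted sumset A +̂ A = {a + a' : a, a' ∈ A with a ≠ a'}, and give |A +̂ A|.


Restricted sumset: A +̂ A = {a + a' : a ∈ A, a' ∈ A, a ≠ a'}.
Equivalently, take A + A and drop any sum 2a that is achievable ONLY as a + a for a ∈ A (i.e. sums representable only with equal summands).
Enumerate pairs (a, a') with a < a' (symmetric, so each unordered pair gives one sum; this covers all a ≠ a'):
  -5 + -1 = -6
  -5 + 2 = -3
  -5 + 4 = -1
  -5 + 5 = 0
  -5 + 8 = 3
  -5 + 10 = 5
  -1 + 2 = 1
  -1 + 4 = 3
  -1 + 5 = 4
  -1 + 8 = 7
  -1 + 10 = 9
  2 + 4 = 6
  2 + 5 = 7
  2 + 8 = 10
  2 + 10 = 12
  4 + 5 = 9
  4 + 8 = 12
  4 + 10 = 14
  5 + 8 = 13
  5 + 10 = 15
  8 + 10 = 18
Collected distinct sums: {-6, -3, -1, 0, 1, 3, 4, 5, 6, 7, 9, 10, 12, 13, 14, 15, 18}
|A +̂ A| = 17
(Reference bound: |A +̂ A| ≥ 2|A| - 3 for |A| ≥ 2, with |A| = 7 giving ≥ 11.)

|A +̂ A| = 17


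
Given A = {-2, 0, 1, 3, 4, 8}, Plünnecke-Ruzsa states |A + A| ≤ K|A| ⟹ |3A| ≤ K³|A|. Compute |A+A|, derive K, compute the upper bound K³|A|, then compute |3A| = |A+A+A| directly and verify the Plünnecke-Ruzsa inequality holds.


|A| = 6.
Step 1: Compute A + A by enumerating all 36 pairs.
A + A = {-4, -2, -1, 0, 1, 2, 3, 4, 5, 6, 7, 8, 9, 11, 12, 16}, so |A + A| = 16.
Step 2: Doubling constant K = |A + A|/|A| = 16/6 = 16/6 ≈ 2.6667.
Step 3: Plünnecke-Ruzsa gives |3A| ≤ K³·|A| = (2.6667)³ · 6 ≈ 113.7778.
Step 4: Compute 3A = A + A + A directly by enumerating all triples (a,b,c) ∈ A³; |3A| = 26.
Step 5: Check 26 ≤ 113.7778? Yes ✓.

K = 16/6, Plünnecke-Ruzsa bound K³|A| ≈ 113.7778, |3A| = 26, inequality holds.


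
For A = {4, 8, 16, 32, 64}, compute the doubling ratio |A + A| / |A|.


|A| = 5.
Compute A + A by enumerating all 25 pairs.
A + A = {8, 12, 16, 20, 24, 32, 36, 40, 48, 64, 68, 72, 80, 96, 128}, so |A + A| = 15.
K = |A + A| / |A| = 15/5 = 3/1 ≈ 3.0000.
Reference: AP of size 5 gives K = 9/5 ≈ 1.8000; a fully generic set of size 5 gives K ≈ 3.0000.

|A| = 5, |A + A| = 15, K = 15/5 = 3/1.


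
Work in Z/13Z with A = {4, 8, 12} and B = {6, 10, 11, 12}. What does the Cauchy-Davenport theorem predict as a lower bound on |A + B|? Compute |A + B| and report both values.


Cauchy-Davenport: |A + B| ≥ min(p, |A| + |B| - 1) for A, B nonempty in Z/pZ.
|A| = 3, |B| = 4, p = 13.
CD lower bound = min(13, 3 + 4 - 1) = min(13, 6) = 6.
Compute A + B mod 13 directly:
a = 4: 4+6=10, 4+10=1, 4+11=2, 4+12=3
a = 8: 8+6=1, 8+10=5, 8+11=6, 8+12=7
a = 12: 12+6=5, 12+10=9, 12+11=10, 12+12=11
A + B = {1, 2, 3, 5, 6, 7, 9, 10, 11}, so |A + B| = 9.
Verify: 9 ≥ 6? Yes ✓.

CD lower bound = 6, actual |A + B| = 9.


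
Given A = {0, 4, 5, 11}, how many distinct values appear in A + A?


A + A = {a + a' : a, a' ∈ A}; |A| = 4.
General bounds: 2|A| - 1 ≤ |A + A| ≤ |A|(|A|+1)/2, i.e. 7 ≤ |A + A| ≤ 10.
Lower bound 2|A|-1 is attained iff A is an arithmetic progression.
Enumerate sums a + a' for a ≤ a' (symmetric, so this suffices):
a = 0: 0+0=0, 0+4=4, 0+5=5, 0+11=11
a = 4: 4+4=8, 4+5=9, 4+11=15
a = 5: 5+5=10, 5+11=16
a = 11: 11+11=22
Distinct sums: {0, 4, 5, 8, 9, 10, 11, 15, 16, 22}
|A + A| = 10

|A + A| = 10


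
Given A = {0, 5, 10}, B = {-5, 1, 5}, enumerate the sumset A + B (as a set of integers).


A + B = {a + b : a ∈ A, b ∈ B}.
Enumerate all |A|·|B| = 3·3 = 9 pairs (a, b) and collect distinct sums.
a = 0: 0+-5=-5, 0+1=1, 0+5=5
a = 5: 5+-5=0, 5+1=6, 5+5=10
a = 10: 10+-5=5, 10+1=11, 10+5=15
Collecting distinct sums: A + B = {-5, 0, 1, 5, 6, 10, 11, 15}
|A + B| = 8

A + B = {-5, 0, 1, 5, 6, 10, 11, 15}


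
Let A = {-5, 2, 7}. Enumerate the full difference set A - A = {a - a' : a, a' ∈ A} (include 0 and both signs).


A - A = {a - a' : a, a' ∈ A}.
Compute a - a' for each ordered pair (a, a'):
a = -5: -5--5=0, -5-2=-7, -5-7=-12
a = 2: 2--5=7, 2-2=0, 2-7=-5
a = 7: 7--5=12, 7-2=5, 7-7=0
Collecting distinct values (and noting 0 appears from a-a):
A - A = {-12, -7, -5, 0, 5, 7, 12}
|A - A| = 7

A - A = {-12, -7, -5, 0, 5, 7, 12}


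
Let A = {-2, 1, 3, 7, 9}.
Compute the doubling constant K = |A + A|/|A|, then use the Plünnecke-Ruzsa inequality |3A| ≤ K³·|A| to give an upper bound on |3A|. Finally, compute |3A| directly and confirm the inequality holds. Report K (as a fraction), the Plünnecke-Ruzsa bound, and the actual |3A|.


|A| = 5.
Step 1: Compute A + A by enumerating all 25 pairs.
A + A = {-4, -1, 1, 2, 4, 5, 6, 7, 8, 10, 12, 14, 16, 18}, so |A + A| = 14.
Step 2: Doubling constant K = |A + A|/|A| = 14/5 = 14/5 ≈ 2.8000.
Step 3: Plünnecke-Ruzsa gives |3A| ≤ K³·|A| = (2.8000)³ · 5 ≈ 109.7600.
Step 4: Compute 3A = A + A + A directly by enumerating all triples (a,b,c) ∈ A³; |3A| = 25.
Step 5: Check 25 ≤ 109.7600? Yes ✓.

K = 14/5, Plünnecke-Ruzsa bound K³|A| ≈ 109.7600, |3A| = 25, inequality holds.


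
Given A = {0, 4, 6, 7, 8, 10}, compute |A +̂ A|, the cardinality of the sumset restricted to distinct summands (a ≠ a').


Restricted sumset: A +̂ A = {a + a' : a ∈ A, a' ∈ A, a ≠ a'}.
Equivalently, take A + A and drop any sum 2a that is achievable ONLY as a + a for a ∈ A (i.e. sums representable only with equal summands).
Enumerate pairs (a, a') with a < a' (symmetric, so each unordered pair gives one sum; this covers all a ≠ a'):
  0 + 4 = 4
  0 + 6 = 6
  0 + 7 = 7
  0 + 8 = 8
  0 + 10 = 10
  4 + 6 = 10
  4 + 7 = 11
  4 + 8 = 12
  4 + 10 = 14
  6 + 7 = 13
  6 + 8 = 14
  6 + 10 = 16
  7 + 8 = 15
  7 + 10 = 17
  8 + 10 = 18
Collected distinct sums: {4, 6, 7, 8, 10, 11, 12, 13, 14, 15, 16, 17, 18}
|A +̂ A| = 13
(Reference bound: |A +̂ A| ≥ 2|A| - 3 for |A| ≥ 2, with |A| = 6 giving ≥ 9.)

|A +̂ A| = 13


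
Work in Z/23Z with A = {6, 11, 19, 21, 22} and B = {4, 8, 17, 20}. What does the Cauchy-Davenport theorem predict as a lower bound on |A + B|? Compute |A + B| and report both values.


Cauchy-Davenport: |A + B| ≥ min(p, |A| + |B| - 1) for A, B nonempty in Z/pZ.
|A| = 5, |B| = 4, p = 23.
CD lower bound = min(23, 5 + 4 - 1) = min(23, 8) = 8.
Compute A + B mod 23 directly:
a = 6: 6+4=10, 6+8=14, 6+17=0, 6+20=3
a = 11: 11+4=15, 11+8=19, 11+17=5, 11+20=8
a = 19: 19+4=0, 19+8=4, 19+17=13, 19+20=16
a = 21: 21+4=2, 21+8=6, 21+17=15, 21+20=18
a = 22: 22+4=3, 22+8=7, 22+17=16, 22+20=19
A + B = {0, 2, 3, 4, 5, 6, 7, 8, 10, 13, 14, 15, 16, 18, 19}, so |A + B| = 15.
Verify: 15 ≥ 8? Yes ✓.

CD lower bound = 8, actual |A + B| = 15.


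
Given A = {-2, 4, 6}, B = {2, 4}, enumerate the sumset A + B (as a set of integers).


A + B = {a + b : a ∈ A, b ∈ B}.
Enumerate all |A|·|B| = 3·2 = 6 pairs (a, b) and collect distinct sums.
a = -2: -2+2=0, -2+4=2
a = 4: 4+2=6, 4+4=8
a = 6: 6+2=8, 6+4=10
Collecting distinct sums: A + B = {0, 2, 6, 8, 10}
|A + B| = 5

A + B = {0, 2, 6, 8, 10}


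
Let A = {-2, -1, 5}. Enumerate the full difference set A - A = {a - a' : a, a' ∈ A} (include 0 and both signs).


A - A = {a - a' : a, a' ∈ A}.
Compute a - a' for each ordered pair (a, a'):
a = -2: -2--2=0, -2--1=-1, -2-5=-7
a = -1: -1--2=1, -1--1=0, -1-5=-6
a = 5: 5--2=7, 5--1=6, 5-5=0
Collecting distinct values (and noting 0 appears from a-a):
A - A = {-7, -6, -1, 0, 1, 6, 7}
|A - A| = 7

A - A = {-7, -6, -1, 0, 1, 6, 7}
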